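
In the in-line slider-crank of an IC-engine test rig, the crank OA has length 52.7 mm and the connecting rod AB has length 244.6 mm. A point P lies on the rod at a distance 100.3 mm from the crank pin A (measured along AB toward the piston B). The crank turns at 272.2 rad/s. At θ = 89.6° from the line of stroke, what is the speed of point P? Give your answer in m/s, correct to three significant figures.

ω = 272.2 rad/s.  Crank-pin speed |V_A| = rω = 14.345 m/s, perpendicular to OA.
Rod angle: sinφ = −(r/L) sinθ ⇒ φ = -12.442°; ω_rod = −rω cosθ/√(L²−r²sin²θ) = -0.41927 rad/s.
V_P = V_A + ω_rod × AP, with AP = 0.1003 m along the rod.
Components: V_Px = −rω sinθ − a·ω_rod·sinφ = -14.354 m/s;  V_Py = rω cosθ + a·ω_rod·cosφ = +0.05908 m/s.
|V_P| = √(V_Px² + V_Py²) = 14.354 m/s.

14.4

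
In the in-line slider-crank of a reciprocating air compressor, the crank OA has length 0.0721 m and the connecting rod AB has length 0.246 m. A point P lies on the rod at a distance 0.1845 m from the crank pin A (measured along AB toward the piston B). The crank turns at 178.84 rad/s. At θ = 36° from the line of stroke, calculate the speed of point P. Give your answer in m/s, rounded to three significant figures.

9.32

ω = 178.8 rad/s.  Crank-pin speed |V_A| = rω = 12.894 m/s, perpendicular to OA.
Rod angle: sinφ = −(r/L) sinθ ⇒ φ = -9.920°; ω_rod = −rω cosθ/√(L²−r²sin²θ) = -43.049 rad/s.
V_P = V_A + ω_rod × AP, with AP = 0.1845 m along the rod.
Components: V_Px = −rω sinθ − a·ω_rod·sinφ = -8.9474 m/s;  V_Py = rω cosθ + a·ω_rod·cosφ = +2.6079 m/s.
|V_P| = √(V_Px² + V_Py²) = 9.3197 m/s.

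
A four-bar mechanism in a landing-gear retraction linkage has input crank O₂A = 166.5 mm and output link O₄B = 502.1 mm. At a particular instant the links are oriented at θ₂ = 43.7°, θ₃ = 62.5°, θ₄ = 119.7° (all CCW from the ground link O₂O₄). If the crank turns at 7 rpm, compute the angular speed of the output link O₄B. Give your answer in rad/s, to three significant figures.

0.0932

ω₂ = 0.733 rad/s (from 7 rpm).
Differentiating the loop-closure r₂e^{iθ₂}+r₃e^{iθ₃}=r₁+r₄e^{iθ₄} gives r₂ω₂e^{iθ₂}+r₃ω₃e^{iθ₃}=r₄ω₄e^{iθ₄}.
Eliminating the other unknown: ω₄ = r₂ω₂ sin(θ₂−θ₃) / [r₄ sin(θ₄−θ₃)].
Numerator sine = -0.32227; denominator sine = +0.84057.
Result = 0.1665·0.733·(-0.32227) / (0.5021·(+0.84057)) = -0.093195 rad/s; magnitude 0.093195 rad/s.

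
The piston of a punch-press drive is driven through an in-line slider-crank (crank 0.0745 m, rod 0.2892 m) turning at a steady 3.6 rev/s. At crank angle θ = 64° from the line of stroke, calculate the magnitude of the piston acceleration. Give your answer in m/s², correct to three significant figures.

ω = 2π·3.6 = 22.62 rad/s
x(θ) = r cosθ + √(L² − r² sin²θ); with ω constant, a = ω²·d²x/dθ².
d²x/dθ² = −r cosθ − r²(cos2θ)/√u − r⁴ sin²2θ/(4u^{3/2}),  u = L² − r² sin²θ = 0.079153 m².
Substituting r = 0.0745 m, L = 0.2892 m, θ = 64°: d²x/dθ² = -0.020728 m.
a = ω²·d²x/dθ² = (22.62)²·(-0.020728) = -10.605 m/s²;  |a| = 10.605 m/s².

10.6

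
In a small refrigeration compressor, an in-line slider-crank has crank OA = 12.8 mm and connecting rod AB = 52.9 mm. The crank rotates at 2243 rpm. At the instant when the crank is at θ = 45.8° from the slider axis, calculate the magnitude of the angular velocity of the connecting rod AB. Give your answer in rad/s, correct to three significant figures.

ω = 234.9 rad/s (converted from 2243 rpm).
The rod makes angle φ with the slider axis where L sinφ = r sinθ; differentiating, L cosφ·φ̇ = r ω cosθ.
L cosφ = √(L² − r² sin²θ) = 0.052098 m.
|ω_rod| = r ω |cosθ| / √(L² − r² sin²θ) = 0.0128·234.9·0.69717/0.052098 = 40.233 rad/s.

40.2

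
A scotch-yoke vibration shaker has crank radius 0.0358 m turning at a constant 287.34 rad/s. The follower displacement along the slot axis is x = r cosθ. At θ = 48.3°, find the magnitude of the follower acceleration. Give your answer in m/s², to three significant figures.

ω = 287.3 rad/s
x = r cosθ ⇒ ẍ = −rω² cosθ (ω constant).
|a| = rω²|cosθ| = 0.0358·(287.3)²·|cos 48.3°| = 1966.3 m/s².

1970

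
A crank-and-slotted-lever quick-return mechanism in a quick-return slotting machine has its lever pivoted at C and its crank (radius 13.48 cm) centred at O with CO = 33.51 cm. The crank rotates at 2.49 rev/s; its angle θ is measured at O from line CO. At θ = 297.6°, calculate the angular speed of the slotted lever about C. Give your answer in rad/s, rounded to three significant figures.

ω = 15.65 rad/s (from 2.49 rev/s).
Crank pin A relative to C: A = (d + r cosθ, r sinθ); lever angle φ = atan2(r sinθ, d + r cosθ).
Differentiating tanφ: φ̇ = rω(d cosθ + r)/(d² + r² + 2dr cosθ).
d² + r² + 2dr cosθ = |CA|² = 0.172319 m²;  d cosθ + r = +0.29005 m.
|ω_lever| = |0.1348·15.65·+0.29005| / 0.172319 = 3.5499 rad/s.

3.55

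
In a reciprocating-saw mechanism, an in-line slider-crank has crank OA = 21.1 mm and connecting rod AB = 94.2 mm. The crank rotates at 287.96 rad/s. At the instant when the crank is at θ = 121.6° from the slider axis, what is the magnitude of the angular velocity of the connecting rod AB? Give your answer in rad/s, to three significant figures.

ω = 288 rad/s
The rod makes angle φ with the slider axis where L sinφ = r sinθ; differentiating, L cosφ·φ̇ = r ω cosθ.
L cosφ = √(L² − r² sin²θ) = 0.09247 m.
|ω_rod| = r ω |cosθ| / √(L² − r² sin²θ) = 0.0211·288·0.52399/0.09247 = 34.43 rad/s.

34.4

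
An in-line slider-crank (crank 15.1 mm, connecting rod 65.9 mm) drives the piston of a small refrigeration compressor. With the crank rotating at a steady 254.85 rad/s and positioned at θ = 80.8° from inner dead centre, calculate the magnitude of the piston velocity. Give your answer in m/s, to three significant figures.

3.94

ω = 254.8 rad/s
For an in-line slider-crank, x = r cosθ + √(L² − r² sin²θ), so v = −rω sinθ·[1 + r cosθ/√(L² − r² sin²θ)].
With r = 0.0151 m, L = 0.0659 m, θ = 80.8°: √(L² − r² sin²θ) = 0.064192 m.
v = −0.0151·254.8·0.98714·[1 + 0.0151·0.15988/0.064192] = -3.9416 m/s.
|v| = 3.9416 m/s.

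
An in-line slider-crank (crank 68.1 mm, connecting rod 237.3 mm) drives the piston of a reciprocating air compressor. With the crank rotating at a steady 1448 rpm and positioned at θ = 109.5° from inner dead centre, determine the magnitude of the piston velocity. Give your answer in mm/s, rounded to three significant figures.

ω = 2π·1448/60 = 151.6 rad/s
For an in-line slider-crank, x = r cosθ + √(L² − r² sin²θ), so v = −rω sinθ·[1 + r cosθ/√(L² − r² sin²θ)].
With r = 0.0681 m, L = 0.2373 m, θ = 109.5°: √(L² − r² sin²θ) = 0.22845 m.
v = −0.0681·151.6·0.94264·[1 + 0.0681·-0.33381/0.22845] = -8.7654 m/s.
|v| = 8.7654 m/s = 8765.4 mm/s.

8770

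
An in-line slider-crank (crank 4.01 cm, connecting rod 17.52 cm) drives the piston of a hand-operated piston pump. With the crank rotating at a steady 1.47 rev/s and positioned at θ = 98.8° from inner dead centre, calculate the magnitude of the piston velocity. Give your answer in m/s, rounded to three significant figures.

ω = 2π·1.47 = 9.236 rad/s
For an in-line slider-crank, x = r cosθ + √(L² − r² sin²θ), so v = −rω sinθ·[1 + r cosθ/√(L² − r² sin²θ)].
With r = 0.0401 m, L = 0.1752 m, θ = 98.8°: √(L² − r² sin²θ) = 0.17066 m.
v = −0.0401·9.236·0.98823·[1 + 0.0401·-0.15299/0.17066] = -0.35286 m/s.
|v| = 0.35286 m/s.

0.353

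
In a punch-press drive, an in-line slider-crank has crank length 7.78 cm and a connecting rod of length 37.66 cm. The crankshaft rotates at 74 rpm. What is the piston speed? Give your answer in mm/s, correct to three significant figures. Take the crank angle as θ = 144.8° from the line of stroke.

288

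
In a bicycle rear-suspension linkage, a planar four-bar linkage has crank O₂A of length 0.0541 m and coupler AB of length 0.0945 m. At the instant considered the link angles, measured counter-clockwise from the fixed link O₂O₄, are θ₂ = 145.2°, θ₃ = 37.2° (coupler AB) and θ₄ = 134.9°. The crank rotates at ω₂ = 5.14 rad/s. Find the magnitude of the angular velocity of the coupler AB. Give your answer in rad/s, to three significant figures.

ω₂ = 5.14 rad/s
Differentiating the loop-closure r₂e^{iθ₂}+r₃e^{iθ₃}=r₁+r₄e^{iθ₄} gives r₂ω₂e^{iθ₂}+r₃ω₃e^{iθ₃}=r₄ω₄e^{iθ₄}.
Eliminating the other unknown: ω₃ = r₂ω₂ sin(θ₄−θ₂) / [r₃ sin(θ₃−θ₄)].
Numerator sine = -0.17880; denominator sine = -0.99098.
Result = 0.0541·5.14·(-0.17880) / (0.0945·(-0.99098)) = +0.53093 rad/s; magnitude 0.53093 rad/s.

0.531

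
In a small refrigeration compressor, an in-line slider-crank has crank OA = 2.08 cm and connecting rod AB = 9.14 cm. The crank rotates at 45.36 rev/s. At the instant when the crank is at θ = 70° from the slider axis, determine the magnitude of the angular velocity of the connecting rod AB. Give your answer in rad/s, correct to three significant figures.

22.7

ω = 285 rad/s (converted from 45.36 rev/s).
The rod makes angle φ with the slider axis where L sinφ = r sinθ; differentiating, L cosφ·φ̇ = r ω cosθ.
L cosφ = √(L² − r² sin²θ) = 0.089286 m.
|ω_rod| = r ω |cosθ| / √(L² − r² sin²θ) = 0.0208·285·0.34202/0.089286 = 22.708 rad/s.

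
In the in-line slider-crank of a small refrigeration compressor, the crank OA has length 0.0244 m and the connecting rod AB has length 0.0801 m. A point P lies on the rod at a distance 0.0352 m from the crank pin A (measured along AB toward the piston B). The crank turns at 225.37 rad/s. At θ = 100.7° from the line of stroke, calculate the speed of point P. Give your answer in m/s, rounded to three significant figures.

5.29

ω = 225.4 rad/s.  Crank-pin speed |V_A| = rω = 5.499 m/s, perpendicular to OA.
Rod angle: sinφ = −(r/L) sinθ ⇒ φ = -17.417°; ω_rod = −rω cosθ/√(L²−r²sin²θ) = +13.359 rad/s.
V_P = V_A + ω_rod × AP, with AP = 0.0352 m along the rod.
Components: V_Px = −rω sinθ − a·ω_rod·sinφ = -5.2627 m/s;  V_Py = rω cosθ + a·ω_rod·cosφ = -0.57231 m/s.
|V_P| = √(V_Px² + V_Py²) = 5.2937 m/s.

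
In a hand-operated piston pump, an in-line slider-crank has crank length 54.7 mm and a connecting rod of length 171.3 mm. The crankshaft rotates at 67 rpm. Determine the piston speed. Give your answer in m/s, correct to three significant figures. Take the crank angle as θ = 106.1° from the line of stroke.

0.334

ω = 2π·67/60 = 7.016 rad/s
For an in-line slider-crank, x = r cosθ + √(L² − r² sin²θ), so v = −rω sinθ·[1 + r cosθ/√(L² − r² sin²θ)].
With r = 0.0547 m, L = 0.1713 m, θ = 106.1°: √(L² − r² sin²θ) = 0.16304 m.
v = −0.0547·7.016·0.96078·[1 + 0.0547·-0.27731/0.16304] = -0.33443 m/s.
|v| = 0.33443 m/s.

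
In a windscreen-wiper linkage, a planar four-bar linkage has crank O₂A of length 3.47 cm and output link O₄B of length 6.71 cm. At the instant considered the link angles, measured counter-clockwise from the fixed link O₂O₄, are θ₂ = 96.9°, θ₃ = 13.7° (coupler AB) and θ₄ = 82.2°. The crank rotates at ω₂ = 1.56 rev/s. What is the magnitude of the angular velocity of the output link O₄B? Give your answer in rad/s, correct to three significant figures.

ω₂ = 9.802 rad/s (from 1.56 rev/s).
Differentiating the loop-closure r₂e^{iθ₂}+r₃e^{iθ₃}=r₁+r₄e^{iθ₄} gives r₂ω₂e^{iθ₂}+r₃ω₃e^{iθ₃}=r₄ω₄e^{iθ₄}.
Eliminating the other unknown: ω₄ = r₂ω₂ sin(θ₂−θ₃) / [r₄ sin(θ₄−θ₃)].
Numerator sine = +0.99297; denominator sine = +0.93042.
Result = 0.0347·9.802·(+0.99297) / (0.0671·(+0.93042)) = +5.4096 rad/s; magnitude 5.4096 rad/s.

5.41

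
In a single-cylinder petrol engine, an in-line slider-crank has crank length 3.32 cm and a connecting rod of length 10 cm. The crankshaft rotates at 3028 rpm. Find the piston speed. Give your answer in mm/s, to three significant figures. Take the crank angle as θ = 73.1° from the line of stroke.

11100

ω = 2π·3028/60 = 317.1 rad/s
For an in-line slider-crank, x = r cosθ + √(L² − r² sin²θ), so v = −rω sinθ·[1 + r cosθ/√(L² − r² sin²θ)].
With r = 0.0332 m, L = 0.1 m, θ = 73.1°: √(L² − r² sin²θ) = 0.09482 m.
v = −0.0332·317.1·0.95681·[1 + 0.0332·0.29070/0.09482] = -11.098 m/s.
|v| = 11.098 m/s = 11098 mm/s.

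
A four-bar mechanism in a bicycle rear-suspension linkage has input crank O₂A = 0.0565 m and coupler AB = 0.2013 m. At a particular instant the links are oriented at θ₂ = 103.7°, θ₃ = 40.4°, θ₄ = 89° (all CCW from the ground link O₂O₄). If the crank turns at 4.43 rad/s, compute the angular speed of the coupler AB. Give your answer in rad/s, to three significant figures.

0.421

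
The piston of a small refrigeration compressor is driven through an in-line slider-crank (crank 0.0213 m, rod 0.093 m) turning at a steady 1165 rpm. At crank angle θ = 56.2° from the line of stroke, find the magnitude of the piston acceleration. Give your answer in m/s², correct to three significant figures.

149

ω = 2π·1165/60 = 122 rad/s
x(θ) = r cosθ + √(L² − r² sin²θ); with ω constant, a = ω²·d²x/dθ².
d²x/dθ² = −r cosθ − r²(cos2θ)/√u − r⁴ sin²2θ/(4u^{3/2}),  u = L² − r² sin²θ = 0.00833571 m².
Substituting r = 0.0213 m, L = 0.093 m, θ = 56.2°: d²x/dθ² = -0.010013 m.
a = ω²·d²x/dθ² = (122)²·(-0.010013) = -149.03 m/s²;  |a| = 149.03 m/s².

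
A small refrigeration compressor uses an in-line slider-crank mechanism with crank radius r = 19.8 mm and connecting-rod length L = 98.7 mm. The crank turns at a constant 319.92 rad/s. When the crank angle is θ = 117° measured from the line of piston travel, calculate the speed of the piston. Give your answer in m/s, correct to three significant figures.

ω = 319.9 rad/s
For an in-line slider-crank, x = r cosθ + √(L² − r² sin²θ), so v = −rω sinθ·[1 + r cosθ/√(L² − r² sin²θ)].
With r = 0.0198 m, L = 0.0987 m, θ = 117°: √(L² − r² sin²θ) = 0.097111 m.
v = −0.0198·319.9·0.89101·[1 + 0.0198·-0.45399/0.097111] = -5.1216 m/s.
|v| = 5.1216 m/s.

5.12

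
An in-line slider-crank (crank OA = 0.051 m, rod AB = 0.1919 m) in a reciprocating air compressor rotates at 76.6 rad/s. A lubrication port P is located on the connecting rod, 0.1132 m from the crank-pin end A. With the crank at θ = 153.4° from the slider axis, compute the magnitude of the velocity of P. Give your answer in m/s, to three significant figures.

ω = 76.6 rad/s.  Crank-pin speed |V_A| = rω = 3.9066 m/s, perpendicular to OA.
Rod angle: sinφ = −(r/L) sinθ ⇒ φ = -6.834°; ω_rod = −rω cosθ/√(L²−r²sin²θ) = +18.333 rad/s.
V_P = V_A + ω_rod × AP, with AP = 0.1132 m along the rod.
Components: V_Px = −rω sinθ − a·ω_rod·sinφ = -1.5023 m/s;  V_Py = rω cosθ + a·ω_rod·cosφ = -1.4326 m/s.
|V_P| = √(V_Px² + V_Py²) = 2.0758 m/s.

2.08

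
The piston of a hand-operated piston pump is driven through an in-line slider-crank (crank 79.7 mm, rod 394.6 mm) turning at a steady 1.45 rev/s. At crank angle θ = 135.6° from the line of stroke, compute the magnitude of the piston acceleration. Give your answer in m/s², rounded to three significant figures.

4.68

ω = 2π·1.45 = 9.111 rad/s
x(θ) = r cosθ + √(L² − r² sin²θ); with ω constant, a = ω²·d²x/dθ².
d²x/dθ² = −r cosθ − r²(cos2θ)/√u − r⁴ sin²2θ/(4u^{3/2}),  u = L² − r² sin²θ = 0.1526 m².
Substituting r = 0.0797 m, L = 0.3946 m, θ = 135.6°: d²x/dθ² = +0.056434 m.
a = ω²·d²x/dθ² = (9.111)²·(+0.056434) = +4.6842 m/s²;  |a| = 4.6842 m/s².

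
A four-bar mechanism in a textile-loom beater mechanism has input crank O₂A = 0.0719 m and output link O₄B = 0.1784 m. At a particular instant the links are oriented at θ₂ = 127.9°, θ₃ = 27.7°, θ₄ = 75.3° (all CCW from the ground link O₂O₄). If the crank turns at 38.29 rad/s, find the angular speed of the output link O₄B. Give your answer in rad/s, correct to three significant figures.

20.6

ω₂ = 38.29 rad/s
Differentiating the loop-closure r₂e^{iθ₂}+r₃e^{iθ₃}=r₁+r₄e^{iθ₄} gives r₂ω₂e^{iθ₂}+r₃ω₃e^{iθ₃}=r₄ω₄e^{iθ₄}.
Eliminating the other unknown: ω₄ = r₂ω₂ sin(θ₂−θ₃) / [r₄ sin(θ₄−θ₃)].
Numerator sine = +0.98420; denominator sine = +0.73846.
Result = 0.0719·38.29·(+0.98420) / (0.1784·(+0.73846)) = +20.567 rad/s; magnitude 20.567 rad/s.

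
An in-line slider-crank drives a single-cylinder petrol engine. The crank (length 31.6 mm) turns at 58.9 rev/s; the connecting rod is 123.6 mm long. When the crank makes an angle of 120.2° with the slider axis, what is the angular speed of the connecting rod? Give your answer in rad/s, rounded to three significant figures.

ω = 370.1 rad/s (converted from 58.9 rev/s).
The rod makes angle φ with the slider axis where L sinφ = r sinθ; differentiating, L cosφ·φ̇ = r ω cosθ.
L cosφ = √(L² − r² sin²θ) = 0.12054 m.
|ω_rod| = r ω |cosθ| / √(L² − r² sin²θ) = 0.0316·370.1·0.50302/0.12054 = 48.8 rad/s.

48.8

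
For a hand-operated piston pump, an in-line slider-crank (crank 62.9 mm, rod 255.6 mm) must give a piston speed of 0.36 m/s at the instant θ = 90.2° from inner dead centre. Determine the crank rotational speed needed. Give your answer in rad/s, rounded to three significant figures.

For an in-line slider-crank, |v_piston| = rω|sinθ|·[1 + r cosθ/√(L² − r² sin²θ)].
With r = 0.0629 m, L = 0.2556 m, θ = 90.2°: the bracketed kinematic factor |dx/dθ| = 0.062844 m.
ω = v/|dx/dθ| = 0.36/0.062844 = 5.7285 rad/s.

5.73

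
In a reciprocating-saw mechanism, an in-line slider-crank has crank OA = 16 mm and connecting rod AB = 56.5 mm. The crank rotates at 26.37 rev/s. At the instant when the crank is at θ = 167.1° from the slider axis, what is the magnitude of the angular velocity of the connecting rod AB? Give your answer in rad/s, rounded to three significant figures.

ω = 165.7 rad/s (converted from 26.37 rev/s).
The rod makes angle φ with the slider axis where L sinφ = r sinθ; differentiating, L cosφ·φ̇ = r ω cosθ.
L cosφ = √(L² − r² sin²θ) = 0.056387 m.
|ω_rod| = r ω |cosθ| / √(L² − r² sin²θ) = 0.016·165.7·0.97476/0.056387 = 45.828 rad/s.

45.8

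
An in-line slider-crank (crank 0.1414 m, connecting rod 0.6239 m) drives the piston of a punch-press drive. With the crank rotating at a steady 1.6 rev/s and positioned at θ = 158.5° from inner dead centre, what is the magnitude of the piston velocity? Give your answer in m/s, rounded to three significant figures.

0.411

ω = 2π·1.6 = 10.05 rad/s
For an in-line slider-crank, x = r cosθ + √(L² − r² sin²θ), so v = −rω sinθ·[1 + r cosθ/√(L² − r² sin²θ)].
With r = 0.1414 m, L = 0.6239 m, θ = 158.5°: √(L² − r² sin²θ) = 0.62174 m.
v = −0.1414·10.05·0.36650·[1 + 0.1414·-0.93042/0.62174] = -0.41074 m/s.
|v| = 0.41074 m/s.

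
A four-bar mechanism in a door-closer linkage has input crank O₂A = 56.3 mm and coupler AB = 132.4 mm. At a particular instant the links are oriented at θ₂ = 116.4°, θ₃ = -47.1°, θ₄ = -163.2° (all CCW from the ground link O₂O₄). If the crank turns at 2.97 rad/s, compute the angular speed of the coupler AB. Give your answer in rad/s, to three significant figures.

ω₂ = 2.97 rad/s
Differentiating the loop-closure r₂e^{iθ₂}+r₃e^{iθ₃}=r₁+r₄e^{iθ₄} gives r₂ω₂e^{iθ₂}+r₃ω₃e^{iθ₃}=r₄ω₄e^{iθ₄}.
Eliminating the other unknown: ω₃ = r₂ω₂ sin(θ₄−θ₂) / [r₃ sin(θ₃−θ₄)].
Numerator sine = +0.98600; denominator sine = +0.89803.
Result = 0.0563·2.97·(+0.98600) / (0.1324·(+0.89803)) = +1.3866 rad/s; magnitude 1.3866 rad/s.

1.39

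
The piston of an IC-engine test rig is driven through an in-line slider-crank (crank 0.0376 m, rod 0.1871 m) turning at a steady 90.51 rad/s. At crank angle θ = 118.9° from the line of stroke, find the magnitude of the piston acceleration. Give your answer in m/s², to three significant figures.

ω = 90.51 rad/s
x(θ) = r cosθ + √(L² − r² sin²θ); with ω constant, a = ω²·d²x/dθ².
d²x/dθ² = −r cosθ − r²(cos2θ)/√u − r⁴ sin²2θ/(4u^{3/2}),  u = L² − r² sin²θ = 0.0339229 m².
Substituting r = 0.0376 m, L = 0.1871 m, θ = 118.9°: d²x/dθ² = +0.022204 m.
a = ω²·d²x/dθ² = (90.51)²·(+0.022204) = +181.9 m/s²;  |a| = 181.9 m/s².

182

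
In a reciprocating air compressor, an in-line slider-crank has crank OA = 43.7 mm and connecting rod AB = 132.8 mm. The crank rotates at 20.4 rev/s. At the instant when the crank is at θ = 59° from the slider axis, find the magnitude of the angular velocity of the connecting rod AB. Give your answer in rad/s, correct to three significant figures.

ω = 128.2 rad/s (converted from 20.4 rev/s).
The rod makes angle φ with the slider axis where L sinφ = r sinθ; differentiating, L cosφ·φ̇ = r ω cosθ.
L cosφ = √(L² − r² sin²θ) = 0.12741 m.
|ω_rod| = r ω |cosθ| / √(L² − r² sin²θ) = 0.0437·128.2·0.51504/0.12741 = 22.643 rad/s.

22.6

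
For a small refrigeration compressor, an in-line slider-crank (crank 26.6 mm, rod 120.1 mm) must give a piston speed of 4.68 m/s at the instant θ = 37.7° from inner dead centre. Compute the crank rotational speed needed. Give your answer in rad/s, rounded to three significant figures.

244

For an in-line slider-crank, |v_piston| = rω|sinθ|·[1 + r cosθ/√(L² − r² sin²θ)].
With r = 0.0266 m, L = 0.1201 m, θ = 37.7°: the bracketed kinematic factor |dx/dθ| = 0.019144 m.
ω = v/|dx/dθ| = 4.68/0.019144 = 244.47 rad/s.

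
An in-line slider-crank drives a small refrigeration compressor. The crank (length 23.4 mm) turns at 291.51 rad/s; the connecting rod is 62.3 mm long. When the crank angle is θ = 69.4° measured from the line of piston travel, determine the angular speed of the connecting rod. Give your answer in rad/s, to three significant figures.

ω = 291.5 rad/s
The rod makes angle φ with the slider axis where L sinφ = r sinθ; differentiating, L cosφ·φ̇ = r ω cosθ.
L cosφ = √(L² − r² sin²θ) = 0.058322 m.
|ω_rod| = r ω |cosθ| / √(L² − r² sin²θ) = 0.0234·291.5·0.35184/0.058322 = 41.151 rad/s.

41.2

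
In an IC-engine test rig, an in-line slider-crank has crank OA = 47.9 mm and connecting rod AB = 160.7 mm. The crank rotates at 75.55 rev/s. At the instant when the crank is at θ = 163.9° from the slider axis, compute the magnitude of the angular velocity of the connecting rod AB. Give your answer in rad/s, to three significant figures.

136

ω = 474.7 rad/s (converted from 75.55 rev/s).
The rod makes angle φ with the slider axis where L sinφ = r sinθ; differentiating, L cosφ·φ̇ = r ω cosθ.
L cosφ = √(L² − r² sin²θ) = 0.16015 m.
|ω_rod| = r ω |cosθ| / √(L² − r² sin²θ) = 0.0479·474.7·0.96078/0.16015 = 136.41 rad/s.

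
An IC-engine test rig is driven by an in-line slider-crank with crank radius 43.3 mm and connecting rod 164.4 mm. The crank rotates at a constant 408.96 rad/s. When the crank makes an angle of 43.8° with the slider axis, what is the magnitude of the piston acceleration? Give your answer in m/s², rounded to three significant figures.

ω = 409 rad/s
x(θ) = r cosθ + √(L² − r² sin²θ); with ω constant, a = ω²·d²x/dθ².
d²x/dθ² = −r cosθ − r²(cos2θ)/√u − r⁴ sin²2θ/(4u^{3/2}),  u = L² − r² sin²θ = 0.0261292 m².
Substituting r = 0.0433 m, L = 0.1644 m, θ = 43.8°: d²x/dθ² = -0.031946 m.
a = ω²·d²x/dθ² = (409)²·(-0.031946) = -5342.9 m/s²;  |a| = 5342.9 m/s².

5340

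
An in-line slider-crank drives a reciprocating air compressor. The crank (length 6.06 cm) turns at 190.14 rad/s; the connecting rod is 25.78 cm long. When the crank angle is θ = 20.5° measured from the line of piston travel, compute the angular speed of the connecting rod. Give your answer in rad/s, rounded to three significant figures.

42.0

ω = 190.1 rad/s
The rod makes angle φ with the slider axis where L sinφ = r sinθ; differentiating, L cosφ·φ̇ = r ω cosθ.
L cosφ = √(L² − r² sin²θ) = 0.25692 m.
|ω_rod| = r ω |cosθ| / √(L² − r² sin²θ) = 0.0606·190.1·0.93667/0.25692 = 42.008 rad/s.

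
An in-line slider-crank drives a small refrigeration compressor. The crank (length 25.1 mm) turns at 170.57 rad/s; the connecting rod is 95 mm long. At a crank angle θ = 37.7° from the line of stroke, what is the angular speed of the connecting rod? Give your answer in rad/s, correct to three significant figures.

36.1

ω = 170.6 rad/s
The rod makes angle φ with the slider axis where L sinφ = r sinθ; differentiating, L cosφ·φ̇ = r ω cosθ.
L cosφ = √(L² − r² sin²θ) = 0.093752 m.
|ω_rod| = r ω |cosθ| / √(L² − r² sin²θ) = 0.0251·170.6·0.79122/0.093752 = 36.132 rad/s.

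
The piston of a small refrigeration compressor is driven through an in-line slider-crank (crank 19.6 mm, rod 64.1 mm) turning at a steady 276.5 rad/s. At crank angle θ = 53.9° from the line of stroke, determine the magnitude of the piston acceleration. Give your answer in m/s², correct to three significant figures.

749

ω = 276.5 rad/s
x(θ) = r cosθ + √(L² − r² sin²θ); with ω constant, a = ω²·d²x/dθ².
d²x/dθ² = −r cosθ − r²(cos2θ)/√u − r⁴ sin²2θ/(4u^{3/2}),  u = L² − r² sin²θ = 0.00385801 m².
Substituting r = 0.0196 m, L = 0.0641 m, θ = 53.9°: d²x/dθ² = -0.0097971 m.
a = ω²·d²x/dθ² = (276.5)²·(-0.0097971) = -749.01 m/s²;  |a| = 749.01 m/s².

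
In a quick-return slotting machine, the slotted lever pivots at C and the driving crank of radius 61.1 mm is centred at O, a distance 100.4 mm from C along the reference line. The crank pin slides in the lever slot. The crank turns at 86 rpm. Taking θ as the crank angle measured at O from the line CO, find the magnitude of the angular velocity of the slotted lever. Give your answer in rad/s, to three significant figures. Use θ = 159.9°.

7.97

ω = 9.006 rad/s (from 86 rpm).
Crank pin A relative to C: A = (d + r cosθ, r sinθ); lever angle φ = atan2(r sinθ, d + r cosθ).
Differentiating tanφ: φ̇ = rω(d cosθ + r)/(d² + r² + 2dr cosθ).
d² + r² + 2dr cosθ = |CA|² = 0.00229174 m²;  d cosθ + r = -0.033185 m.
|ω_lever| = |0.0611·9.006·-0.033185| / 0.00229174 = 7.9679 rad/s.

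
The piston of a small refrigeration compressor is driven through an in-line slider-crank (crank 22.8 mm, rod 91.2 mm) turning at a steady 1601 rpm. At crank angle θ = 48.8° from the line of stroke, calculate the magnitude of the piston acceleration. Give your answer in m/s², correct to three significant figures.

403

ω = 2π·1601/60 = 167.7 rad/s
x(θ) = r cosθ + √(L² − r² sin²θ); with ω constant, a = ω²·d²x/dθ².
d²x/dθ² = −r cosθ − r²(cos2θ)/√u − r⁴ sin²2θ/(4u^{3/2}),  u = L² − r² sin²θ = 0.00802314 m².
Substituting r = 0.0228 m, L = 0.0912 m, θ = 48.8°: d²x/dθ² = -0.014343 m.
a = ω²·d²x/dθ² = (167.7)²·(-0.014343) = -403.16 m/s²;  |a| = 403.16 m/s².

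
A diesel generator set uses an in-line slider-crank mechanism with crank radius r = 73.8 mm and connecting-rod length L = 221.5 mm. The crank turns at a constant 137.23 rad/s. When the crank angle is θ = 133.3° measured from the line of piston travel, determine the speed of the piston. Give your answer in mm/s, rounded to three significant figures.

5630

ω = 137.2 rad/s
For an in-line slider-crank, x = r cosθ + √(L² − r² sin²θ), so v = −rω sinθ·[1 + r cosθ/√(L² − r² sin²θ)].
With r = 0.0738 m, L = 0.2215 m, θ = 133.3°: √(L² − r² sin²θ) = 0.21489 m.
v = −0.0738·137.2·0.72777·[1 + 0.0738·-0.68582/0.21489] = -5.6346 m/s.
|v| = 5.6346 m/s = 5634.6 mm/s.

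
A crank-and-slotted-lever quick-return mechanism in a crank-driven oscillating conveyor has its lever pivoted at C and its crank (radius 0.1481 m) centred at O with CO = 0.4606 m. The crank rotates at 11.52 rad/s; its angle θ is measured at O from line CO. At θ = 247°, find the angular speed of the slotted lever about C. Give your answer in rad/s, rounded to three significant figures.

0.301

ω = 11.52 rad/s
Crank pin A relative to C: A = (d + r cosθ, r sinθ); lever angle φ = atan2(r sinθ, d + r cosθ).
Differentiating tanφ: φ̇ = rω(d cosθ + r)/(d² + r² + 2dr cosθ).
d² + r² + 2dr cosθ = |CA|² = 0.180779 m²;  d cosθ + r = -0.031871 m.
|ω_lever| = |0.1481·11.52·-0.031871| / 0.180779 = 0.30078 rad/s.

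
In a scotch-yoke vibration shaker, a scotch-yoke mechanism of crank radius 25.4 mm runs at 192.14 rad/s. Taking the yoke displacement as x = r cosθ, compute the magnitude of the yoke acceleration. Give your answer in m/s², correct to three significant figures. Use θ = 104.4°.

233

ω = 192.1 rad/s
x = r cosθ ⇒ ẍ = −rω² cosθ (ω constant).
|a| = rω²|cosθ| = 0.0254·(192.1)²·|cos 104.4°| = 233.2 m/s².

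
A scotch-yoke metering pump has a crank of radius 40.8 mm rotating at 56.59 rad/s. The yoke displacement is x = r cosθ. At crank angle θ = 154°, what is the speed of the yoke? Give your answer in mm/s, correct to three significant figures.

ω = 56.59 rad/s
x = r cosθ ⇒ ẋ = −rω sinθ.
|v| = rω|sinθ| = 0.0408·56.59·|sin 154°| = 1.0121 m/s = 1012.1 mm/s.

1010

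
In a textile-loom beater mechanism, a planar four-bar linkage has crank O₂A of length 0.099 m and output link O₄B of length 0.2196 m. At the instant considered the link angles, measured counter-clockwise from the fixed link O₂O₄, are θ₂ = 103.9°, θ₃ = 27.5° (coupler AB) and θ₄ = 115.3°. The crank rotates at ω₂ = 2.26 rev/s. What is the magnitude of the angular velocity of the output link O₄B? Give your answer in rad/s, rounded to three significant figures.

ω₂ = 14.2 rad/s (from 2.26 rev/s).
Differentiating the loop-closure r₂e^{iθ₂}+r₃e^{iθ₃}=r₁+r₄e^{iθ₄} gives r₂ω₂e^{iθ₂}+r₃ω₃e^{iθ₃}=r₄ω₄e^{iθ₄}.
Eliminating the other unknown: ω₄ = r₂ω₂ sin(θ₂−θ₃) / [r₄ sin(θ₄−θ₃)].
Numerator sine = +0.97196; denominator sine = +0.99926.
Result = 0.099·14.2·(+0.97196) / (0.2196·(+0.99926)) = +6.2267 rad/s; magnitude 6.2267 rad/s.

6.23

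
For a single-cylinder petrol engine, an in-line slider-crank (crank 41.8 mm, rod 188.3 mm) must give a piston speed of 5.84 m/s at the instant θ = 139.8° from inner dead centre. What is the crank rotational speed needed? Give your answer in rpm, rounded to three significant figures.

For an in-line slider-crank, |v_piston| = rω|sinθ|·[1 + r cosθ/√(L² − r² sin²θ)].
With r = 0.0418 m, L = 0.1883 m, θ = 139.8°: the bracketed kinematic factor |dx/dθ| = 0.022358 m.
ω = v/|dx/dθ| = 5.84/0.022358 = 261.21 rad/s.
N = 60ω/(2π) = 2494.3 rpm.

2490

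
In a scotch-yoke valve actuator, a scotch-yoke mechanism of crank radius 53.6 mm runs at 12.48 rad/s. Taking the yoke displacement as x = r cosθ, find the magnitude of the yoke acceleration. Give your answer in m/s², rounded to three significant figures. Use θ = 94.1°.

ω = 12.48 rad/s
x = r cosθ ⇒ ẍ = −rω² cosθ (ω constant).
|a| = rω²|cosθ| = 0.0536·(12.48)²·|cos 94.1°| = 0.59688 m/s².

0.597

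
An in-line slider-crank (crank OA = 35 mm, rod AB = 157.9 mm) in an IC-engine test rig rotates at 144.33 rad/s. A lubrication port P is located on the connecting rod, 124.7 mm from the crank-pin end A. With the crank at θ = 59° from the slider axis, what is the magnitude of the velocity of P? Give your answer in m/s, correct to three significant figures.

4.76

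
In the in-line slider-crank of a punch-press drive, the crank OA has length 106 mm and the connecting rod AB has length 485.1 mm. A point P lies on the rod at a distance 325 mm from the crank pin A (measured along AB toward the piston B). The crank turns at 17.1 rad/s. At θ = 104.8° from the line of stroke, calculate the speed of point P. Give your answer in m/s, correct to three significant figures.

ω = 17.1 rad/s.  Crank-pin speed |V_A| = rω = 1.8126 m/s, perpendicular to OA.
Rod angle: sinφ = −(r/L) sinθ ⇒ φ = -12.196°; ω_rod = −rω cosθ/√(L²−r²sin²θ) = +0.97653 rad/s.
V_P = V_A + ω_rod × AP, with AP = 0.325 m along the rod.
Components: V_Px = −rω sinθ − a·ω_rod·sinφ = -1.6854 m/s;  V_Py = rω cosθ + a·ω_rod·cosφ = -0.15281 m/s.
|V_P| = √(V_Px² + V_Py²) = 1.6923 m/s.

1.69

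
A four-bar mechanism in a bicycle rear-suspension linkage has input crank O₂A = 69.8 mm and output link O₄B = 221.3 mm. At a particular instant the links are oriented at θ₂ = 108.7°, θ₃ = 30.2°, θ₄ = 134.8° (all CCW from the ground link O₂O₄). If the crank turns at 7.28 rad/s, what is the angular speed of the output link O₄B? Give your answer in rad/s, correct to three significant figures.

ω₂ = 7.28 rad/s
Differentiating the loop-closure r₂e^{iθ₂}+r₃e^{iθ₃}=r₁+r₄e^{iθ₄} gives r₂ω₂e^{iθ₂}+r₃ω₃e^{iθ₃}=r₄ω₄e^{iθ₄}.
Eliminating the other unknown: ω₄ = r₂ω₂ sin(θ₂−θ₃) / [r₄ sin(θ₄−θ₃)].
Numerator sine = +0.97992; denominator sine = +0.96771.
Result = 0.0698·7.28·(+0.97992) / (0.2213·(+0.96771)) = +2.3252 rad/s; magnitude 2.3252 rad/s.

2.33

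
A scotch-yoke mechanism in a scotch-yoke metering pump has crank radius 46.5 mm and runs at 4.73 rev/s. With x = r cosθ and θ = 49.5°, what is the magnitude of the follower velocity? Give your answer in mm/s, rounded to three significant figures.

ω = 29.72 rad/s (from 4.73 rev/s).
x = r cosθ ⇒ ẋ = −rω sinθ.
|v| = rω|sinθ| = 0.0465·29.72·|sin 49.5°| = 1.0508 m/s = 1050.8 mm/s.

1050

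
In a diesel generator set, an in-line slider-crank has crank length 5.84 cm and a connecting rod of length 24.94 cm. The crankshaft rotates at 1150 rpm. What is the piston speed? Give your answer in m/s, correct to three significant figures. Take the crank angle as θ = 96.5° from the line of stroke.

6.80

ω = 2π·1150/60 = 120.4 rad/s
For an in-line slider-crank, x = r cosθ + √(L² − r² sin²θ), so v = −rω sinθ·[1 + r cosθ/√(L² − r² sin²θ)].
With r = 0.0584 m, L = 0.2494 m, θ = 96.5°: √(L² − r² sin²θ) = 0.24256 m.
v = −0.0584·120.4·0.99357·[1 + 0.0584·-0.11320/0.24256] = -6.7973 m/s.
|v| = 6.7973 m/s.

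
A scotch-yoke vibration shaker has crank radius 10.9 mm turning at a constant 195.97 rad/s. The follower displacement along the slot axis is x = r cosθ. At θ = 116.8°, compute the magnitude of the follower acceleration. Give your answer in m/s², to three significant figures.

189

ω = 196 rad/s
x = r cosθ ⇒ ẍ = −rω² cosθ (ω constant).
|a| = rω²|cosθ| = 0.0109·(196)²·|cos 116.8°| = 188.74 m/s².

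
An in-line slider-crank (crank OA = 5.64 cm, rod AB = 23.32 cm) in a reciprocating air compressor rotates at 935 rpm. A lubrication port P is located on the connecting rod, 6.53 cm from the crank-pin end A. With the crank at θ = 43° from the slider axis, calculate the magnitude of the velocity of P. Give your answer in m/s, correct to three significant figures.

4.91

ω = 97.91 rad/s.  Crank-pin speed |V_A| = rω = 5.5223 m/s, perpendicular to OA.
Rod angle: sinφ = −(r/L) sinθ ⇒ φ = -9.494°; ω_rod = −rω cosθ/√(L²−r²sin²θ) = -17.559 rad/s.
V_P = V_A + ω_rod × AP, with AP = 0.0653 m along the rod.
Components: V_Px = −rω sinθ − a·ω_rod·sinφ = -3.9553 m/s;  V_Py = rω cosθ + a·ω_rod·cosφ = +2.9078 m/s.
|V_P| = √(V_Px² + V_Py²) = 4.9092 m/s.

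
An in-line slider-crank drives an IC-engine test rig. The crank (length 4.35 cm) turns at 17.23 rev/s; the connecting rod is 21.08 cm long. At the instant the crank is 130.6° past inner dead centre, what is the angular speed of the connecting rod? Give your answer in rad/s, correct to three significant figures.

ω = 108.3 rad/s (converted from 17.23 rev/s).
The rod makes angle φ with the slider axis where L sinφ = r sinθ; differentiating, L cosφ·φ̇ = r ω cosθ.
L cosφ = √(L² − r² sin²θ) = 0.2082 m.
|ω_rod| = r ω |cosθ| / √(L² − r² sin²θ) = 0.0435·108.3·0.65077/0.2082 = 14.72 rad/s.

14.7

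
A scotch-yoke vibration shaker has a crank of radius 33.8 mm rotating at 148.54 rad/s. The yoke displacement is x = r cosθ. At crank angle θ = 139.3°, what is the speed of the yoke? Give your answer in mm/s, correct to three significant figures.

3270

ω = 148.5 rad/s
x = r cosθ ⇒ ẋ = −rω sinθ.
|v| = rω|sinθ| = 0.0338·148.5·|sin 139.3°| = 3.274 m/s = 3274 mm/s.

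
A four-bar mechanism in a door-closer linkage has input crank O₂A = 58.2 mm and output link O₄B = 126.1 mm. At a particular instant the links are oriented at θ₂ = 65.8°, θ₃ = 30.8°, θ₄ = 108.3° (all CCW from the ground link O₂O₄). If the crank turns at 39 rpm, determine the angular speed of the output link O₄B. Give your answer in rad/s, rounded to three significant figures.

ω₂ = 4.084 rad/s (from 39 rpm).
Differentiating the loop-closure r₂e^{iθ₂}+r₃e^{iθ₃}=r₁+r₄e^{iθ₄} gives r₂ω₂e^{iθ₂}+r₃ω₃e^{iθ₃}=r₄ω₄e^{iθ₄}.
Eliminating the other unknown: ω₄ = r₂ω₂ sin(θ₂−θ₃) / [r₄ sin(θ₄−θ₃)].
Numerator sine = +0.57358; denominator sine = +0.97630.
Result = 0.0582·4.084·(+0.57358) / (0.1261·(+0.97630)) = +1.1074 rad/s; magnitude 1.1074 rad/s.

1.11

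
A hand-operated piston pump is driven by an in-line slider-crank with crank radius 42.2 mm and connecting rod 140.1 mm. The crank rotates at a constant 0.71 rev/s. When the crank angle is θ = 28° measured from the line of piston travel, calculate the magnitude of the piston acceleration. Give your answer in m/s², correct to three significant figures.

ω = 2π·0.71 = 4.461 rad/s
x(θ) = r cosθ + √(L² − r² sin²θ); with ω constant, a = ω²·d²x/dθ².
d²x/dθ² = −r cosθ − r²(cos2θ)/√u − r⁴ sin²2θ/(4u^{3/2}),  u = L² − r² sin²θ = 0.0192355 m².
Substituting r = 0.0422 m, L = 0.1401 m, θ = 28°: d²x/dθ² = -0.044645 m.
a = ω²·d²x/dθ² = (4.461)²·(-0.044645) = -0.88848 m/s²;  |a| = 0.88848 m/s².

0.888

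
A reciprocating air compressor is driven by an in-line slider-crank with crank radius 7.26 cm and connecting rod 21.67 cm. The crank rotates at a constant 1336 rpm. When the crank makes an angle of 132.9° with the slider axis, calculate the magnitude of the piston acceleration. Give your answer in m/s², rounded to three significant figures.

989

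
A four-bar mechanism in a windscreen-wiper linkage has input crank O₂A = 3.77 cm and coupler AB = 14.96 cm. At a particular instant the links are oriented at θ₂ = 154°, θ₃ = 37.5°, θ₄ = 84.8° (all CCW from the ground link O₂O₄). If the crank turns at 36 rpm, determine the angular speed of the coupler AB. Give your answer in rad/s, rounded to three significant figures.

1.21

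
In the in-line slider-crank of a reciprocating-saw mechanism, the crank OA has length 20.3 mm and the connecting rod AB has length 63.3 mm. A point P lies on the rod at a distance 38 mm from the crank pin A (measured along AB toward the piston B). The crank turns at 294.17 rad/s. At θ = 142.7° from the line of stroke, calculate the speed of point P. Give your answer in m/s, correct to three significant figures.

ω = 294.2 rad/s.  Crank-pin speed |V_A| = rω = 5.9717 m/s, perpendicular to OA.
Rod angle: sinφ = −(r/L) sinθ ⇒ φ = -11.206°; ω_rod = −rω cosθ/√(L²−r²sin²θ) = +76.503 rad/s.
V_P = V_A + ω_rod × AP, with AP = 0.038 m along the rod.
Components: V_Px = −rω sinθ − a·ω_rod·sinφ = -3.0538 m/s;  V_Py = rω cosθ + a·ω_rod·cosφ = -1.8986 m/s.
|V_P| = √(V_Px² + V_Py²) = 3.5959 m/s.

3.60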